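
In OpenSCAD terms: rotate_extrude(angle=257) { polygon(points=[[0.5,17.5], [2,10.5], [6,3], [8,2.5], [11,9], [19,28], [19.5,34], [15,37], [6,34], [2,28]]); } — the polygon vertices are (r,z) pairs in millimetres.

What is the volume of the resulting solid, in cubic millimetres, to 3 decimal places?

Volume = 16705.763 mm³

Profile (r,z), 10 vertices: (0.5,17.5) (2,10.5) (6,3) (8,2.5) (11,9) (19,28) (19.5,34) (15,37) (6,34) (2,28)
edge 0: (0.5,17.5)→(2,10.5)  cross = 0.5·10.5 − 2·17.5 = -29.7500; (r_i+r_j)·cross = 2.5·-29.7500 = -74.3750
edge 1: (2,10.5)→(6,3)  cross = 2·3 − 6·10.5 = -57.0000; (r_i+r_j)·cross = 8·-57.0000 = -456.0000
edge 2: (6,3)→(8,2.5)  cross = 6·2.5 − 8·3 = -9.0000; (r_i+r_j)·cross = 14·-9.0000 = -126.0000
edge 3: (8,2.5)→(11,9)  cross = 8·9 − 11·2.5 = 44.5000; (r_i+r_j)·cross = 19·44.5000 = 845.5000
edge 4: (11,9)→(19,28)  cross = 11·28 − 19·9 = 137.0000; (r_i+r_j)·cross = 30·137.0000 = 4110.0000
edge 5: (19,28)→(19.5,34)  cross = 19·34 − 19.5·28 = 100.0000; (r_i+r_j)·cross = 38.5·100.0000 = 3850.0000
edge 6: (19.5,34)→(15,37)  cross = 19.5·37 − 15·34 = 211.5000; (r_i+r_j)·cross = 34.5·211.5000 = 7296.7500
edge 7: (15,37)→(6,34)  cross = 15·34 − 6·37 = 288.0000; (r_i+r_j)·cross = 21·288.0000 = 6048.0000
edge 8: (6,34)→(2,28)  cross = 6·28 − 2·34 = 100.0000; (r_i+r_j)·cross = 8·100.0000 = 800.0000
edge 9: (2,28)→(0.5,17.5)  cross = 2·17.5 − 0.5·28 = 21.0000; (r_i+r_j)·cross = 2.5·21.0000 = 52.5000
Σcross = 806.2500 → A = |Σcross|/2 = 403.1250 mm²
Σ(r_i+r_j)·cross = 22346.3750 → first moment M = |Σ|/6 = 3724.3958
R_c = M/A = 3724.3958/403.1250 = 9.2388 mm
θ = 257° = 4.485496 rad
V = θ·R_c·A = 4.485496·9.2388·403.1250 = 16705.763 mm³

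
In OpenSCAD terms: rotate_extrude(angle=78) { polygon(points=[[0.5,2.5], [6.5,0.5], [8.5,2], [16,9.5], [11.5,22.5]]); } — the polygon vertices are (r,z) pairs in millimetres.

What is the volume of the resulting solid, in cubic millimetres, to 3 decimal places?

Profile (r,z), 5 vertices: (0.5,2.5) (6.5,0.5) (8.5,2) (16,9.5) (11.5,22.5)
edge 0: (0.5,2.5)→(6.5,0.5)  cross = 0.5·0.5 − 6.5·2.5 = -16.0000; (r_i+r_j)·cross = 7·-16.0000 = -112.0000
edge 1: (6.5,0.5)→(8.5,2)  cross = 6.5·2 − 8.5·0.5 = 8.7500; (r_i+r_j)·cross = 15·8.7500 = 131.2500
edge 2: (8.5,2)→(16,9.5)  cross = 8.5·9.5 − 16·2 = 48.7500; (r_i+r_j)·cross = 24.5·48.7500 = 1194.3750
edge 3: (16,9.5)→(11.5,22.5)  cross = 16·22.5 − 11.5·9.5 = 250.7500; (r_i+r_j)·cross = 27.5·250.7500 = 6895.6250
edge 4: (11.5,22.5)→(0.5,2.5)  cross = 11.5·2.5 − 0.5·22.5 = 17.5000; (r_i+r_j)·cross = 12·17.5000 = 210.0000
Σcross = 309.7500 → A = |Σcross|/2 = 154.8750 mm²
Σ(r_i+r_j)·cross = 8319.2500 → first moment M = |Σ|/6 = 1386.5417
R_c = M/A = 1386.5417/154.8750 = 8.9526 mm
θ = 78° = 1.361357 rad
V = θ·R_c·A = 1.361357·8.9526·154.8750 = 1887.578 mm³

Volume = 1887.578 mm³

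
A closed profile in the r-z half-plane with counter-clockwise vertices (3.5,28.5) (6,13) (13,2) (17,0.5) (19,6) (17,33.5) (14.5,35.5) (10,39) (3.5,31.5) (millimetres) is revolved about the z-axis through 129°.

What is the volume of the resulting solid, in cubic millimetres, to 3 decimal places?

Profile (r,z), 9 vertices: (3.5,28.5) (6,13) (13,2) (17,0.5) (19,6) (17,33.5) (14.5,35.5) (10,39) (3.5,31.5)
edge 0: (3.5,28.5)→(6,13)  cross = 3.5·13 − 6·28.5 = -125.5000; (r_i+r_j)·cross = 9.5·-125.5000 = -1192.2500
edge 1: (6,13)→(13,2)  cross = 6·2 − 13·13 = -157.0000; (r_i+r_j)·cross = 19·-157.0000 = -2983.0000
edge 2: (13,2)→(17,0.5)  cross = 13·0.5 − 17·2 = -27.5000; (r_i+r_j)·cross = 30·-27.5000 = -825.0000
edge 3: (17,0.5)→(19,6)  cross = 17·6 − 19·0.5 = 92.5000; (r_i+r_j)·cross = 36·92.5000 = 3330.0000
edge 4: (19,6)→(17,33.5)  cross = 19·33.5 − 17·6 = 534.5000; (r_i+r_j)·cross = 36·534.5000 = 19242.0000
edge 5: (17,33.5)→(14.5,35.5)  cross = 17·35.5 − 14.5·33.5 = 117.7500; (r_i+r_j)·cross = 31.5·117.7500 = 3709.1250
edge 6: (14.5,35.5)→(10,39)  cross = 14.5·39 − 10·35.5 = 210.5000; (r_i+r_j)·cross = 24.5·210.5000 = 5157.2500
edge 7: (10,39)→(3.5,31.5)  cross = 10·31.5 − 3.5·39 = 178.5000; (r_i+r_j)·cross = 13.5·178.5000 = 2409.7500
edge 8: (3.5,31.5)→(3.5,28.5)  cross = 3.5·28.5 − 3.5·31.5 = -10.5000; (r_i+r_j)·cross = 7·-10.5000 = -73.5000
Σcross = 813.2500 → A = |Σcross|/2 = 406.6250 mm²
Σ(r_i+r_j)·cross = 28774.3750 → first moment M = |Σ|/6 = 4795.7292
R_c = M/A = 4795.7292/406.6250 = 11.7940 mm
θ = 129° = 2.251475 rad
V = θ·R_c·A = 2.251475·11.7940·406.6250 = 10797.463 mm³

Volume = 10797.463 mm³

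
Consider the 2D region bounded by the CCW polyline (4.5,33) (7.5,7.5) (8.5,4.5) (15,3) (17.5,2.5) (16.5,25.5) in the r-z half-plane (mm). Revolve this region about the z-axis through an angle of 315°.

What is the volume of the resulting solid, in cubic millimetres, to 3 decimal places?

Volume = 16745.572 mm³

Profile (r,z), 6 vertices: (4.5,33) (7.5,7.5) (8.5,4.5) (15,3) (17.5,2.5) (16.5,25.5)
edge 0: (4.5,33)→(7.5,7.5)  cross = 4.5·7.5 − 7.5·33 = -213.7500; (r_i+r_j)·cross = 12·-213.7500 = -2565.0000
edge 1: (7.5,7.5)→(8.5,4.5)  cross = 7.5·4.5 − 8.5·7.5 = -30.0000; (r_i+r_j)·cross = 16·-30.0000 = -480.0000
edge 2: (8.5,4.5)→(15,3)  cross = 8.5·3 − 15·4.5 = -42.0000; (r_i+r_j)·cross = 23.5·-42.0000 = -987.0000
edge 3: (15,3)→(17.5,2.5)  cross = 15·2.5 − 17.5·3 = -15.0000; (r_i+r_j)·cross = 32.5·-15.0000 = -487.5000
edge 4: (17.5,2.5)→(16.5,25.5)  cross = 17.5·25.5 − 16.5·2.5 = 405.0000; (r_i+r_j)·cross = 34·405.0000 = 13770.0000
edge 5: (16.5,25.5)→(4.5,33)  cross = 16.5·33 − 4.5·25.5 = 429.7500; (r_i+r_j)·cross = 21·429.7500 = 9024.7500
Σcross = 534.0000 → A = |Σcross|/2 = 267.0000 mm²
Σ(r_i+r_j)·cross = 18275.2500 → first moment M = |Σ|/6 = 3045.8750
R_c = M/A = 3045.8750/267.0000 = 11.4078 mm
θ = 315° = 5.497787 rad
V = θ·R_c·A = 5.497787·11.4078·267.0000 = 16745.572 mm³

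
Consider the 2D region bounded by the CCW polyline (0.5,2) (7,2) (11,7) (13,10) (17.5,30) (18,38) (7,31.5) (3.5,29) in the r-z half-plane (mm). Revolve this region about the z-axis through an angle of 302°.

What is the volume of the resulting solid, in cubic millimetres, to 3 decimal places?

Profile (r,z), 8 vertices: (0.5,2) (7,2) (11,7) (13,10) (17.5,30) (18,38) (7,31.5) (3.5,29)
edge 0: (0.5,2)→(7,2)  cross = 0.5·2 − 7·2 = -13.0000; (r_i+r_j)·cross = 7.5·-13.0000 = -97.5000
edge 1: (7,2)→(11,7)  cross = 7·7 − 11·2 = 27.0000; (r_i+r_j)·cross = 18·27.0000 = 486.0000
edge 2: (11,7)→(13,10)  cross = 11·10 − 13·7 = 19.0000; (r_i+r_j)·cross = 24·19.0000 = 456.0000
edge 3: (13,10)→(17.5,30)  cross = 13·30 − 17.5·10 = 215.0000; (r_i+r_j)·cross = 30.5·215.0000 = 6557.5000
edge 4: (17.5,30)→(18,38)  cross = 17.5·38 − 18·30 = 125.0000; (r_i+r_j)·cross = 35.5·125.0000 = 4437.5000
edge 5: (18,38)→(7,31.5)  cross = 18·31.5 − 7·38 = 301.0000; (r_i+r_j)·cross = 25·301.0000 = 7525.0000
edge 6: (7,31.5)→(3.5,29)  cross = 7·29 − 3.5·31.5 = 92.7500; (r_i+r_j)·cross = 10.5·92.7500 = 973.8750
edge 7: (3.5,29)→(0.5,2)  cross = 3.5·2 − 0.5·29 = -7.5000; (r_i+r_j)·cross = 4·-7.5000 = -30.0000
Σcross = 759.2500 → A = |Σcross|/2 = 379.6250 mm²
Σ(r_i+r_j)·cross = 20308.3750 → first moment M = |Σ|/6 = 3384.7292
R_c = M/A = 3384.7292/379.6250 = 8.9160 mm
θ = 302° = 5.270894 rad
V = θ·R_c·A = 5.270894·8.9160·379.6250 = 17840.550 mm³

Volume = 17840.550 mm³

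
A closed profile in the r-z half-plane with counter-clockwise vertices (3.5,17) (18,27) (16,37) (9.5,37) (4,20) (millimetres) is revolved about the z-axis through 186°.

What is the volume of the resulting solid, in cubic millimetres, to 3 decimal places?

Volume = 5461.109 mm³

Profile (r,z), 5 vertices: (3.5,17) (18,27) (16,37) (9.5,37) (4,20)
edge 0: (3.5,17)→(18,27)  cross = 3.5·27 − 18·17 = -211.5000; (r_i+r_j)·cross = 21.5·-211.5000 = -4547.2500
edge 1: (18,27)→(16,37)  cross = 18·37 − 16·27 = 234.0000; (r_i+r_j)·cross = 34·234.0000 = 7956.0000
edge 2: (16,37)→(9.5,37)  cross = 16·37 − 9.5·37 = 240.5000; (r_i+r_j)·cross = 25.5·240.5000 = 6132.7500
edge 3: (9.5,37)→(4,20)  cross = 9.5·20 − 4·37 = 42.0000; (r_i+r_j)·cross = 13.5·42.0000 = 567.0000
edge 4: (4,20)→(3.5,17)  cross = 4·17 − 3.5·20 = -2.0000; (r_i+r_j)·cross = 7.5·-2.0000 = -15.0000
Σcross = 303.0000 → A = |Σcross|/2 = 151.5000 mm²
Σ(r_i+r_j)·cross = 10093.5000 → first moment M = |Σ|/6 = 1682.2500
R_c = M/A = 1682.2500/151.5000 = 11.1040 mm
θ = 186° = 3.246312 rad
V = θ·R_c·A = 3.246312·11.1040·151.5000 = 5461.109 mm³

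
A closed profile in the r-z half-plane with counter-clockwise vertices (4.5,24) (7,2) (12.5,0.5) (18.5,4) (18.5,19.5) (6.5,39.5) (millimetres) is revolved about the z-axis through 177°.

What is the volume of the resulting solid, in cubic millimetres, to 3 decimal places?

Profile (r,z), 6 vertices: (4.5,24) (7,2) (12.5,0.5) (18.5,4) (18.5,19.5) (6.5,39.5)
edge 0: (4.5,24)→(7,2)  cross = 4.5·2 − 7·24 = -159.0000; (r_i+r_j)·cross = 11.5·-159.0000 = -1828.5000
edge 1: (7,2)→(12.5,0.5)  cross = 7·0.5 − 12.5·2 = -21.5000; (r_i+r_j)·cross = 19.5·-21.5000 = -419.2500
edge 2: (12.5,0.5)→(18.5,4)  cross = 12.5·4 − 18.5·0.5 = 40.7500; (r_i+r_j)·cross = 31·40.7500 = 1263.2500
edge 3: (18.5,4)→(18.5,19.5)  cross = 18.5·19.5 − 18.5·4 = 286.7500; (r_i+r_j)·cross = 37·286.7500 = 10609.7500
edge 4: (18.5,19.5)→(6.5,39.5)  cross = 18.5·39.5 − 6.5·19.5 = 604.0000; (r_i+r_j)·cross = 25·604.0000 = 15100.0000
edge 5: (6.5,39.5)→(4.5,24)  cross = 6.5·24 − 4.5·39.5 = -21.7500; (r_i+r_j)·cross = 11·-21.7500 = -239.2500
Σcross = 729.2500 → A = |Σcross|/2 = 364.6250 mm²
Σ(r_i+r_j)·cross = 24486.0000 → first moment M = |Σ|/6 = 4081.0000
R_c = M/A = 4081.0000/364.6250 = 11.1923 mm
θ = 177° = 3.089233 rad
V = θ·R_c·A = 3.089233·11.1923·364.6250 = 12607.159 mm³

Volume = 12607.159 mm³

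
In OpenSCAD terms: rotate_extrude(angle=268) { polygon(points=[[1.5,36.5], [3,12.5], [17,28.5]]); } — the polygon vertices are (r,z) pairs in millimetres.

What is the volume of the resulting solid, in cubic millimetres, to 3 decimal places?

Profile (r,z), 3 vertices: (1.5,36.5) (3,12.5) (17,28.5)
edge 0: (1.5,36.5)→(3,12.5)  cross = 1.5·12.5 − 3·36.5 = -90.7500; (r_i+r_j)·cross = 4.5·-90.7500 = -408.3750
edge 1: (3,12.5)→(17,28.5)  cross = 3·28.5 − 17·12.5 = -127.0000; (r_i+r_j)·cross = 20·-127.0000 = -2540.0000
edge 2: (17,28.5)→(1.5,36.5)  cross = 17·36.5 − 1.5·28.5 = 577.7500; (r_i+r_j)·cross = 18.5·577.7500 = 10688.3750
Σcross = 360.0000 → A = |Σcross|/2 = 180.0000 mm²
Σ(r_i+r_j)·cross = 7740.0000 → first moment M = |Σ|/6 = 1290.0000
R_c = M/A = 1290.0000/180.0000 = 7.1667 mm
θ = 268° = 4.677482 rad
V = θ·R_c·A = 4.677482·7.1667·180.0000 = 6033.952 mm³

Volume = 6033.952 mm³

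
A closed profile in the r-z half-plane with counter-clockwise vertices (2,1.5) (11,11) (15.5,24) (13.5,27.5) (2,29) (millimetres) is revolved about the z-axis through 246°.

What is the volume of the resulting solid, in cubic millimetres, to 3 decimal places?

Profile (r,z), 5 vertices: (2,1.5) (11,11) (15.5,24) (13.5,27.5) (2,29)
edge 0: (2,1.5)→(11,11)  cross = 2·11 − 11·1.5 = 5.5000; (r_i+r_j)·cross = 13·5.5000 = 71.5000
edge 1: (11,11)→(15.5,24)  cross = 11·24 − 15.5·11 = 93.5000; (r_i+r_j)·cross = 26.5·93.5000 = 2477.7500
edge 2: (15.5,24)→(13.5,27.5)  cross = 15.5·27.5 − 13.5·24 = 102.2500; (r_i+r_j)·cross = 29·102.2500 = 2965.2500
edge 3: (13.5,27.5)→(2,29)  cross = 13.5·29 − 2·27.5 = 336.5000; (r_i+r_j)·cross = 15.5·336.5000 = 5215.7500
edge 4: (2,29)→(2,1.5)  cross = 2·1.5 − 2·29 = -55.0000; (r_i+r_j)·cross = 4·-55.0000 = -220.0000
Σcross = 482.7500 → A = |Σcross|/2 = 241.3750 mm²
Σ(r_i+r_j)·cross = 10510.2500 → first moment M = |Σ|/6 = 1751.7083
R_c = M/A = 1751.7083/241.3750 = 7.2572 mm
θ = 246° = 4.293510 rad
V = θ·R_c·A = 4.293510·7.2572·241.3750 = 7520.977 mm³

Volume = 7520.977 mm³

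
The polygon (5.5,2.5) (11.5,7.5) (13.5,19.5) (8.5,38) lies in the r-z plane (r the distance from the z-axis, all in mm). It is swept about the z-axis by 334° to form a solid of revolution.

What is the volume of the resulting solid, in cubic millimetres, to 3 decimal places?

Volume = 8062.546 mm³

Profile (r,z), 4 vertices: (5.5,2.5) (11.5,7.5) (13.5,19.5) (8.5,38)
edge 0: (5.5,2.5)→(11.5,7.5)  cross = 5.5·7.5 − 11.5·2.5 = 12.5000; (r_i+r_j)·cross = 17·12.5000 = 212.5000
edge 1: (11.5,7.5)→(13.5,19.5)  cross = 11.5·19.5 − 13.5·7.5 = 123.0000; (r_i+r_j)·cross = 25·123.0000 = 3075.0000
edge 2: (13.5,19.5)→(8.5,38)  cross = 13.5·38 − 8.5·19.5 = 347.2500; (r_i+r_j)·cross = 22·347.2500 = 7639.5000
edge 3: (8.5,38)→(5.5,2.5)  cross = 8.5·2.5 − 5.5·38 = -187.7500; (r_i+r_j)·cross = 14·-187.7500 = -2628.5000
Σcross = 295.0000 → A = |Σcross|/2 = 147.5000 mm²
Σ(r_i+r_j)·cross = 8298.5000 → first moment M = |Σ|/6 = 1383.0833
R_c = M/A = 1383.0833/147.5000 = 9.3768 mm
θ = 334° = 5.829400 rad
V = θ·R_c·A = 5.829400·9.3768·147.5000 = 8062.546 mm³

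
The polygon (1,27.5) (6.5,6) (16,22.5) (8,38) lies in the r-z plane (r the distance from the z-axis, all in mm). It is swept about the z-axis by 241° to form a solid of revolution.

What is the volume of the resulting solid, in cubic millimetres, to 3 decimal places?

Profile (r,z), 4 vertices: (1,27.5) (6.5,6) (16,22.5) (8,38)
edge 0: (1,27.5)→(6.5,6)  cross = 1·6 − 6.5·27.5 = -172.7500; (r_i+r_j)·cross = 7.5·-172.7500 = -1295.6250
edge 1: (6.5,6)→(16,22.5)  cross = 6.5·22.5 − 16·6 = 50.2500; (r_i+r_j)·cross = 22.5·50.2500 = 1130.6250
edge 2: (16,22.5)→(8,38)  cross = 16·38 − 8·22.5 = 428.0000; (r_i+r_j)·cross = 24·428.0000 = 10272.0000
edge 3: (8,38)→(1,27.5)  cross = 8·27.5 − 1·38 = 182.0000; (r_i+r_j)·cross = 9·182.0000 = 1638.0000
Σcross = 487.5000 → A = |Σcross|/2 = 243.7500 mm²
Σ(r_i+r_j)·cross = 11745.0000 → first moment M = |Σ|/6 = 1957.5000
R_c = M/A = 1957.5000/243.7500 = 8.0308 mm
θ = 241° = 4.206243 rad
V = θ·R_c·A = 4.206243·8.0308·243.7500 = 8233.722 mm³

Volume = 8233.722 mm³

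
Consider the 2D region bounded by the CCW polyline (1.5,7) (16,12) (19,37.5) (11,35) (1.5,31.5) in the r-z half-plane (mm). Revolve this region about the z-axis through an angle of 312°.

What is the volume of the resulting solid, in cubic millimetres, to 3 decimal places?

Profile (r,z), 5 vertices: (1.5,7) (16,12) (19,37.5) (11,35) (1.5,31.5)
edge 0: (1.5,7)→(16,12)  cross = 1.5·12 − 16·7 = -94.0000; (r_i+r_j)·cross = 17.5·-94.0000 = -1645.0000
edge 1: (16,12)→(19,37.5)  cross = 16·37.5 − 19·12 = 372.0000; (r_i+r_j)·cross = 35·372.0000 = 13020.0000
edge 2: (19,37.5)→(11,35)  cross = 19·35 − 11·37.5 = 252.5000; (r_i+r_j)·cross = 30·252.5000 = 7575.0000
edge 3: (11,35)→(1.5,31.5)  cross = 11·31.5 − 1.5·35 = 294.0000; (r_i+r_j)·cross = 12.5·294.0000 = 3675.0000
edge 4: (1.5,31.5)→(1.5,7)  cross = 1.5·7 − 1.5·31.5 = -36.7500; (r_i+r_j)·cross = 3·-36.7500 = -110.2500
Σcross = 787.7500 → A = |Σcross|/2 = 393.8750 mm²
Σ(r_i+r_j)·cross = 22514.7500 → first moment M = |Σ|/6 = 3752.4583
R_c = M/A = 3752.4583/393.8750 = 9.5270 mm
θ = 312° = 5.445427 rad
V = θ·R_c·A = 5.445427·9.5270·393.8750 = 20433.739 mm³

Volume = 20433.739 mm³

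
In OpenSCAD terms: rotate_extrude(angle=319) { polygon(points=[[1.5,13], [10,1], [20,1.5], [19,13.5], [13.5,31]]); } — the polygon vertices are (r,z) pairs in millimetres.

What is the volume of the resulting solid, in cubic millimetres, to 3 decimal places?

Volume = 21291.548 mm³

Profile (r,z), 5 vertices: (1.5,13) (10,1) (20,1.5) (19,13.5) (13.5,31)
edge 0: (1.5,13)→(10,1)  cross = 1.5·1 − 10·13 = -128.5000; (r_i+r_j)·cross = 11.5·-128.5000 = -1477.7500
edge 1: (10,1)→(20,1.5)  cross = 10·1.5 − 20·1 = -5.0000; (r_i+r_j)·cross = 30·-5.0000 = -150.0000
edge 2: (20,1.5)→(19,13.5)  cross = 20·13.5 − 19·1.5 = 241.5000; (r_i+r_j)·cross = 39·241.5000 = 9418.5000
edge 3: (19,13.5)→(13.5,31)  cross = 19·31 − 13.5·13.5 = 406.7500; (r_i+r_j)·cross = 32.5·406.7500 = 13219.3750
edge 4: (13.5,31)→(1.5,13)  cross = 13.5·13 − 1.5·31 = 129.0000; (r_i+r_j)·cross = 15·129.0000 = 1935.0000
Σcross = 643.7500 → A = |Σcross|/2 = 321.8750 mm²
Σ(r_i+r_j)·cross = 22945.1250 → first moment M = |Σ|/6 = 3824.1875
R_c = M/A = 3824.1875/321.8750 = 11.8810 mm
θ = 319° = 5.567600 rad
V = θ·R_c·A = 5.567600·11.8810·321.8750 = 21291.548 mm³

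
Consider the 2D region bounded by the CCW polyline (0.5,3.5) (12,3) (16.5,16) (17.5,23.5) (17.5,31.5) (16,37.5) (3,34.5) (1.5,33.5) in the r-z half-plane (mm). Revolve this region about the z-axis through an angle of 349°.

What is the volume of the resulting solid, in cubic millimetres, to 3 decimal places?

Volume = 26157.385 mm³

Profile (r,z), 8 vertices: (0.5,3.5) (12,3) (16.5,16) (17.5,23.5) (17.5,31.5) (16,37.5) (3,34.5) (1.5,33.5)
edge 0: (0.5,3.5)→(12,3)  cross = 0.5·3 − 12·3.5 = -40.5000; (r_i+r_j)·cross = 12.5·-40.5000 = -506.2500
edge 1: (12,3)→(16.5,16)  cross = 12·16 − 16.5·3 = 142.5000; (r_i+r_j)·cross = 28.5·142.5000 = 4061.2500
edge 2: (16.5,16)→(17.5,23.5)  cross = 16.5·23.5 − 17.5·16 = 107.7500; (r_i+r_j)·cross = 34·107.7500 = 3663.5000
edge 3: (17.5,23.5)→(17.5,31.5)  cross = 17.5·31.5 − 17.5·23.5 = 140.0000; (r_i+r_j)·cross = 35·140.0000 = 4900.0000
edge 4: (17.5,31.5)→(16,37.5)  cross = 17.5·37.5 − 16·31.5 = 152.2500; (r_i+r_j)·cross = 33.5·152.2500 = 5100.3750
edge 5: (16,37.5)→(3,34.5)  cross = 16·34.5 − 3·37.5 = 439.5000; (r_i+r_j)·cross = 19·439.5000 = 8350.5000
edge 6: (3,34.5)→(1.5,33.5)  cross = 3·33.5 − 1.5·34.5 = 48.7500; (r_i+r_j)·cross = 4.5·48.7500 = 219.3750
edge 7: (1.5,33.5)→(0.5,3.5)  cross = 1.5·3.5 − 0.5·33.5 = -11.5000; (r_i+r_j)·cross = 2·-11.5000 = -23.0000
Σcross = 978.7500 → A = |Σcross|/2 = 489.3750 mm²
Σ(r_i+r_j)·cross = 25765.7500 → first moment M = |Σ|/6 = 4294.2917
R_c = M/A = 4294.2917/489.3750 = 8.7751 mm
θ = 349° = 6.091199 rad
V = θ·R_c·A = 6.091199·8.7751·489.3750 = 26157.385 mm³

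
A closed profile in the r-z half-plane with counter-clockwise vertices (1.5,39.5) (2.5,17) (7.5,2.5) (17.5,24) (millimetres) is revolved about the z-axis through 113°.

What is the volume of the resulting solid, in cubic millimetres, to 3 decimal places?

Volume = 4717.062 mm³

Profile (r,z), 4 vertices: (1.5,39.5) (2.5,17) (7.5,2.5) (17.5,24)
edge 0: (1.5,39.5)→(2.5,17)  cross = 1.5·17 − 2.5·39.5 = -73.2500; (r_i+r_j)·cross = 4·-73.2500 = -293.0000
edge 1: (2.5,17)→(7.5,2.5)  cross = 2.5·2.5 − 7.5·17 = -121.2500; (r_i+r_j)·cross = 10·-121.2500 = -1212.5000
edge 2: (7.5,2.5)→(17.5,24)  cross = 7.5·24 − 17.5·2.5 = 136.2500; (r_i+r_j)·cross = 25·136.2500 = 3406.2500
edge 3: (17.5,24)→(1.5,39.5)  cross = 17.5·39.5 − 1.5·24 = 655.2500; (r_i+r_j)·cross = 19·655.2500 = 12449.7500
Σcross = 597.0000 → A = |Σcross|/2 = 298.5000 mm²
Σ(r_i+r_j)·cross = 14350.5000 → first moment M = |Σ|/6 = 2391.7500
R_c = M/A = 2391.7500/298.5000 = 8.0126 mm
θ = 113° = 1.972222 rad
V = θ·R_c·A = 1.972222·8.0126·298.5000 = 4717.062 mm³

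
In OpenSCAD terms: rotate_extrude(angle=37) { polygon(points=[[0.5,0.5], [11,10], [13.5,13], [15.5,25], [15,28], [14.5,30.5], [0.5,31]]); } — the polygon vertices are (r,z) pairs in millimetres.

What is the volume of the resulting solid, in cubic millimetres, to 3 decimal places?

Profile (r,z), 7 vertices: (0.5,0.5) (11,10) (13.5,13) (15.5,25) (15,28) (14.5,30.5) (0.5,31)
edge 0: (0.5,0.5)→(11,10)  cross = 0.5·10 − 11·0.5 = -0.5000; (r_i+r_j)·cross = 11.5·-0.5000 = -5.7500
edge 1: (11,10)→(13.5,13)  cross = 11·13 − 13.5·10 = 8.0000; (r_i+r_j)·cross = 24.5·8.0000 = 196.0000
edge 2: (13.5,13)→(15.5,25)  cross = 13.5·25 − 15.5·13 = 136.0000; (r_i+r_j)·cross = 29·136.0000 = 3944.0000
edge 3: (15.5,25)→(15,28)  cross = 15.5·28 − 15·25 = 59.0000; (r_i+r_j)·cross = 30.5·59.0000 = 1799.5000
edge 4: (15,28)→(14.5,30.5)  cross = 15·30.5 − 14.5·28 = 51.5000; (r_i+r_j)·cross = 29.5·51.5000 = 1519.2500
edge 5: (14.5,30.5)→(0.5,31)  cross = 14.5·31 − 0.5·30.5 = 434.2500; (r_i+r_j)·cross = 15·434.2500 = 6513.7500
edge 6: (0.5,31)→(0.5,0.5)  cross = 0.5·0.5 − 0.5·31 = -15.2500; (r_i+r_j)·cross = 1·-15.2500 = -15.2500
Σcross = 673.0000 → A = |Σcross|/2 = 336.5000 mm²
Σ(r_i+r_j)·cross = 13951.5000 → first moment M = |Σ|/6 = 2325.2500
R_c = M/A = 2325.2500/336.5000 = 6.9101 mm
θ = 37° = 0.645772 rad
V = θ·R_c·A = 0.645772·6.9101·336.5000 = 1501.581 mm³

Volume = 1501.581 mm³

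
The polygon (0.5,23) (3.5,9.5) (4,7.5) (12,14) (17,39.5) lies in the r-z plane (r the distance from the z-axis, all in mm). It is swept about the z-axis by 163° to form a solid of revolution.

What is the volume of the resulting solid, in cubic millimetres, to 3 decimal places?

Profile (r,z), 5 vertices: (0.5,23) (3.5,9.5) (4,7.5) (12,14) (17,39.5)
edge 0: (0.5,23)→(3.5,9.5)  cross = 0.5·9.5 − 3.5·23 = -75.7500; (r_i+r_j)·cross = 4·-75.7500 = -303.0000
edge 1: (3.5,9.5)→(4,7.5)  cross = 3.5·7.5 − 4·9.5 = -11.7500; (r_i+r_j)·cross = 7.5·-11.7500 = -88.1250
edge 2: (4,7.5)→(12,14)  cross = 4·14 − 12·7.5 = -34.0000; (r_i+r_j)·cross = 16·-34.0000 = -544.0000
edge 3: (12,14)→(17,39.5)  cross = 12·39.5 − 17·14 = 236.0000; (r_i+r_j)·cross = 29·236.0000 = 6844.0000
edge 4: (17,39.5)→(0.5,23)  cross = 17·23 − 0.5·39.5 = 371.2500; (r_i+r_j)·cross = 17.5·371.2500 = 6496.8750
Σcross = 485.7500 → A = |Σcross|/2 = 242.8750 mm²
Σ(r_i+r_j)·cross = 12405.7500 → first moment M = |Σ|/6 = 2067.6250
R_c = M/A = 2067.6250/242.8750 = 8.5131 mm
θ = 163° = 2.844887 rad
V = θ·R_c·A = 2.844887·8.5131·242.8750 = 5882.159 mm³

Volume = 5882.159 mm³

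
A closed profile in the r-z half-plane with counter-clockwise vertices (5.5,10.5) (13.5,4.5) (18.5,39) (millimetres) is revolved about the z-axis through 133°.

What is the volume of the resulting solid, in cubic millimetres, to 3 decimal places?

Profile (r,z), 3 vertices: (5.5,10.5) (13.5,4.5) (18.5,39)
edge 0: (5.5,10.5)→(13.5,4.5)  cross = 5.5·4.5 − 13.5·10.5 = -117.0000; (r_i+r_j)·cross = 19·-117.0000 = -2223.0000
edge 1: (13.5,4.5)→(18.5,39)  cross = 13.5·39 − 18.5·4.5 = 443.2500; (r_i+r_j)·cross = 32·443.2500 = 14184.0000
edge 2: (18.5,39)→(5.5,10.5)  cross = 18.5·10.5 − 5.5·39 = -20.2500; (r_i+r_j)·cross = 24·-20.2500 = -486.0000
Σcross = 306.0000 → A = |Σcross|/2 = 153.0000 mm²
Σ(r_i+r_j)·cross = 11475.0000 → first moment M = |Σ|/6 = 1912.5000
R_c = M/A = 1912.5000/153.0000 = 12.5000 mm
θ = 133° = 2.321288 rad
V = θ·R_c·A = 2.321288·12.5000·153.0000 = 4439.463 mm³

Volume = 4439.463 mm³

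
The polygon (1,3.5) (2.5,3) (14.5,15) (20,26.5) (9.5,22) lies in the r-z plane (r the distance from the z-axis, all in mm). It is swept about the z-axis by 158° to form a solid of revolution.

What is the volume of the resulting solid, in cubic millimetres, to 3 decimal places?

Volume = 3886.406 mm³

Profile (r,z), 5 vertices: (1,3.5) (2.5,3) (14.5,15) (20,26.5) (9.5,22)
edge 0: (1,3.5)→(2.5,3)  cross = 1·3 − 2.5·3.5 = -5.7500; (r_i+r_j)·cross = 3.5·-5.7500 = -20.1250
edge 1: (2.5,3)→(14.5,15)  cross = 2.5·15 − 14.5·3 = -6.0000; (r_i+r_j)·cross = 17·-6.0000 = -102.0000
edge 2: (14.5,15)→(20,26.5)  cross = 14.5·26.5 − 20·15 = 84.2500; (r_i+r_j)·cross = 34.5·84.2500 = 2906.6250
edge 3: (20,26.5)→(9.5,22)  cross = 20·22 − 9.5·26.5 = 188.2500; (r_i+r_j)·cross = 29.5·188.2500 = 5553.3750
edge 4: (9.5,22)→(1,3.5)  cross = 9.5·3.5 − 1·22 = 11.2500; (r_i+r_j)·cross = 10.5·11.2500 = 118.1250
Σcross = 272.0000 → A = |Σcross|/2 = 136.0000 mm²
Σ(r_i+r_j)·cross = 8456.0000 → first moment M = |Σ|/6 = 1409.3333
R_c = M/A = 1409.3333/136.0000 = 10.3627 mm
θ = 158° = 2.757620 rad
V = θ·R_c·A = 2.757620·10.3627·136.0000 = 3886.406 mm³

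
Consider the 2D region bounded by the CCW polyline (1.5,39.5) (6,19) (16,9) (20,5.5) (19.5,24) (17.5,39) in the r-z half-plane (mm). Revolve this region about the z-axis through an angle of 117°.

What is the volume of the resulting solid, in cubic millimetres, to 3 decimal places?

Volume = 9859.159 mm³

Profile (r,z), 6 vertices: (1.5,39.5) (6,19) (16,9) (20,5.5) (19.5,24) (17.5,39)
edge 0: (1.5,39.5)→(6,19)  cross = 1.5·19 − 6·39.5 = -208.5000; (r_i+r_j)·cross = 7.5·-208.5000 = -1563.7500
edge 1: (6,19)→(16,9)  cross = 6·9 − 16·19 = -250.0000; (r_i+r_j)·cross = 22·-250.0000 = -5500.0000
edge 2: (16,9)→(20,5.5)  cross = 16·5.5 − 20·9 = -92.0000; (r_i+r_j)·cross = 36·-92.0000 = -3312.0000
edge 3: (20,5.5)→(19.5,24)  cross = 20·24 − 19.5·5.5 = 372.7500; (r_i+r_j)·cross = 39.5·372.7500 = 14723.6250
edge 4: (19.5,24)→(17.5,39)  cross = 19.5·39 − 17.5·24 = 340.5000; (r_i+r_j)·cross = 37·340.5000 = 12598.5000
edge 5: (17.5,39)→(1.5,39.5)  cross = 17.5·39.5 − 1.5·39 = 632.7500; (r_i+r_j)·cross = 19·632.7500 = 12022.2500
Σcross = 795.5000 → A = |Σcross|/2 = 397.7500 mm²
Σ(r_i+r_j)·cross = 28968.6250 → first moment M = |Σ|/6 = 4828.1042
R_c = M/A = 4828.1042/397.7500 = 12.1385 mm
θ = 117° = 2.042035 rad
V = θ·R_c·A = 2.042035·12.1385·397.7500 = 9859.159 mm³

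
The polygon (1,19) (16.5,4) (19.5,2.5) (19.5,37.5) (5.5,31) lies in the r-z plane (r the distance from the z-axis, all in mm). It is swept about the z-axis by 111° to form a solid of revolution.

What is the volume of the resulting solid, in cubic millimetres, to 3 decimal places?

Volume = 9787.398 mm³

Profile (r,z), 5 vertices: (1,19) (16.5,4) (19.5,2.5) (19.5,37.5) (5.5,31)
edge 0: (1,19)→(16.5,4)  cross = 1·4 − 16.5·19 = -309.5000; (r_i+r_j)·cross = 17.5·-309.5000 = -5416.2500
edge 1: (16.5,4)→(19.5,2.5)  cross = 16.5·2.5 − 19.5·4 = -36.7500; (r_i+r_j)·cross = 36·-36.7500 = -1323.0000
edge 2: (19.5,2.5)→(19.5,37.5)  cross = 19.5·37.5 − 19.5·2.5 = 682.5000; (r_i+r_j)·cross = 39·682.5000 = 26617.5000
edge 3: (19.5,37.5)→(5.5,31)  cross = 19.5·31 − 5.5·37.5 = 398.2500; (r_i+r_j)·cross = 25·398.2500 = 9956.2500
edge 4: (5.5,31)→(1,19)  cross = 5.5·19 − 1·31 = 73.5000; (r_i+r_j)·cross = 6.5·73.5000 = 477.7500
Σcross = 808.0000 → A = |Σcross|/2 = 404.0000 mm²
Σ(r_i+r_j)·cross = 30312.2500 → first moment M = |Σ|/6 = 5052.0417
R_c = M/A = 5052.0417/404.0000 = 12.5051 mm
θ = 111° = 1.937315 rad
V = θ·R_c·A = 1.937315·12.5051·404.0000 = 9787.398 mm³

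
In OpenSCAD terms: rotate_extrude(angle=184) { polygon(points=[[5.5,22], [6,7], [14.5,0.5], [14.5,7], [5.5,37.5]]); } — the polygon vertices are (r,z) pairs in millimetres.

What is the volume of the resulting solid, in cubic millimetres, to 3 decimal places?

Volume = 4713.273 mm³

Profile (r,z), 5 vertices: (5.5,22) (6,7) (14.5,0.5) (14.5,7) (5.5,37.5)
edge 0: (5.5,22)→(6,7)  cross = 5.5·7 − 6·22 = -93.5000; (r_i+r_j)·cross = 11.5·-93.5000 = -1075.2500
edge 1: (6,7)→(14.5,0.5)  cross = 6·0.5 − 14.5·7 = -98.5000; (r_i+r_j)·cross = 20.5·-98.5000 = -2019.2500
edge 2: (14.5,0.5)→(14.5,7)  cross = 14.5·7 − 14.5·0.5 = 94.2500; (r_i+r_j)·cross = 29·94.2500 = 2733.2500
edge 3: (14.5,7)→(5.5,37.5)  cross = 14.5·37.5 − 5.5·7 = 505.2500; (r_i+r_j)·cross = 20·505.2500 = 10105.0000
edge 4: (5.5,37.5)→(5.5,22)  cross = 5.5·22 − 5.5·37.5 = -85.2500; (r_i+r_j)·cross = 11·-85.2500 = -937.7500
Σcross = 322.2500 → A = |Σcross|/2 = 161.1250 mm²
Σ(r_i+r_j)·cross = 8806.0000 → first moment M = |Σ|/6 = 1467.6667
R_c = M/A = 1467.6667/161.1250 = 9.1089 mm
θ = 184° = 3.211406 rad
V = θ·R_c·A = 3.211406·9.1089·161.1250 = 4713.273 mm³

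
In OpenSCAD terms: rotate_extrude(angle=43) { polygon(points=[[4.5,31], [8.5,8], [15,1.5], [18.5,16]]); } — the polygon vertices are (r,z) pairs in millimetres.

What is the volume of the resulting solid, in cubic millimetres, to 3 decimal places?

Profile (r,z), 4 vertices: (4.5,31) (8.5,8) (15,1.5) (18.5,16)
edge 0: (4.5,31)→(8.5,8)  cross = 4.5·8 − 8.5·31 = -227.5000; (r_i+r_j)·cross = 13·-227.5000 = -2957.5000
edge 1: (8.5,8)→(15,1.5)  cross = 8.5·1.5 − 15·8 = -107.2500; (r_i+r_j)·cross = 23.5·-107.2500 = -2520.3750
edge 2: (15,1.5)→(18.5,16)  cross = 15·16 − 18.5·1.5 = 212.2500; (r_i+r_j)·cross = 33.5·212.2500 = 7110.3750
edge 3: (18.5,16)→(4.5,31)  cross = 18.5·31 − 4.5·16 = 501.5000; (r_i+r_j)·cross = 23·501.5000 = 11534.5000
Σcross = 379.0000 → A = |Σcross|/2 = 189.5000 mm²
Σ(r_i+r_j)·cross = 13167.0000 → first moment M = |Σ|/6 = 2194.5000
R_c = M/A = 2194.5000/189.5000 = 11.5805 mm
θ = 43° = 0.750492 rad
V = θ·R_c·A = 0.750492·11.5805·189.5000 = 1646.954 mm³

Volume = 1646.954 mm³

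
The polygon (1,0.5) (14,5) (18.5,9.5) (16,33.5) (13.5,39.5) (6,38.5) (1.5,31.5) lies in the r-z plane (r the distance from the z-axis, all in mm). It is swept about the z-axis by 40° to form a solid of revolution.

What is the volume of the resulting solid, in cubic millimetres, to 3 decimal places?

Profile (r,z), 7 vertices: (1,0.5) (14,5) (18.5,9.5) (16,33.5) (13.5,39.5) (6,38.5) (1.5,31.5)
edge 0: (1,0.5)→(14,5)  cross = 1·5 − 14·0.5 = -2.0000; (r_i+r_j)·cross = 15·-2.0000 = -30.0000
edge 1: (14,5)→(18.5,9.5)  cross = 14·9.5 − 18.5·5 = 40.5000; (r_i+r_j)·cross = 32.5·40.5000 = 1316.2500
edge 2: (18.5,9.5)→(16,33.5)  cross = 18.5·33.5 − 16·9.5 = 467.7500; (r_i+r_j)·cross = 34.5·467.7500 = 16137.3750
edge 3: (16,33.5)→(13.5,39.5)  cross = 16·39.5 − 13.5·33.5 = 179.7500; (r_i+r_j)·cross = 29.5·179.7500 = 5302.6250
edge 4: (13.5,39.5)→(6,38.5)  cross = 13.5·38.5 − 6·39.5 = 282.7500; (r_i+r_j)·cross = 19.5·282.7500 = 5513.6250
edge 5: (6,38.5)→(1.5,31.5)  cross = 6·31.5 − 1.5·38.5 = 131.2500; (r_i+r_j)·cross = 7.5·131.2500 = 984.3750
edge 6: (1.5,31.5)→(1,0.5)  cross = 1.5·0.5 − 1·31.5 = -30.7500; (r_i+r_j)·cross = 2.5·-30.7500 = -76.8750
Σcross = 1069.2500 → A = |Σcross|/2 = 534.6250 mm²
Σ(r_i+r_j)·cross = 29147.3750 → first moment M = |Σ|/6 = 4857.8958
R_c = M/A = 4857.8958/534.6250 = 9.0865 mm
θ = 40° = 0.698132 rad
V = θ·R_c·A = 0.698132·9.0865·534.6250 = 3391.451 mm³

Volume = 3391.451 mm³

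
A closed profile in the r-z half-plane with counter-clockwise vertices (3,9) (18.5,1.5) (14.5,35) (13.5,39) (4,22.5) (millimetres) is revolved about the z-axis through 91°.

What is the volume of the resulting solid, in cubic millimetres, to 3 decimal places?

Volume = 5859.549 mm³

Profile (r,z), 5 vertices: (3,9) (18.5,1.5) (14.5,35) (13.5,39) (4,22.5)
edge 0: (3,9)→(18.5,1.5)  cross = 3·1.5 − 18.5·9 = -162.0000; (r_i+r_j)·cross = 21.5·-162.0000 = -3483.0000
edge 1: (18.5,1.5)→(14.5,35)  cross = 18.5·35 − 14.5·1.5 = 625.7500; (r_i+r_j)·cross = 33·625.7500 = 20649.7500
edge 2: (14.5,35)→(13.5,39)  cross = 14.5·39 − 13.5·35 = 93.0000; (r_i+r_j)·cross = 28·93.0000 = 2604.0000
edge 3: (13.5,39)→(4,22.5)  cross = 13.5·22.5 − 4·39 = 147.7500; (r_i+r_j)·cross = 17.5·147.7500 = 2585.6250
edge 4: (4,22.5)→(3,9)  cross = 4·9 − 3·22.5 = -31.5000; (r_i+r_j)·cross = 7·-31.5000 = -220.5000
Σcross = 673.0000 → A = |Σcross|/2 = 336.5000 mm²
Σ(r_i+r_j)·cross = 22135.8750 → first moment M = |Σ|/6 = 3689.3125
R_c = M/A = 3689.3125/336.5000 = 10.9638 mm
θ = 91° = 1.588250 rad
V = θ·R_c·A = 1.588250·10.9638·336.5000 = 5859.549 mm³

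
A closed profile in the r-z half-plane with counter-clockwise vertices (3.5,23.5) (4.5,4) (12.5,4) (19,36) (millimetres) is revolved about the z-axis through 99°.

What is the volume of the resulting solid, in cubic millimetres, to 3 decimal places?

Volume = 5101.338 mm³

Profile (r,z), 4 vertices: (3.5,23.5) (4.5,4) (12.5,4) (19,36)
edge 0: (3.5,23.5)→(4.5,4)  cross = 3.5·4 − 4.5·23.5 = -91.7500; (r_i+r_j)·cross = 8·-91.7500 = -734.0000
edge 1: (4.5,4)→(12.5,4)  cross = 4.5·4 − 12.5·4 = -32.0000; (r_i+r_j)·cross = 17·-32.0000 = -544.0000
edge 2: (12.5,4)→(19,36)  cross = 12.5·36 − 19·4 = 374.0000; (r_i+r_j)·cross = 31.5·374.0000 = 11781.0000
edge 3: (19,36)→(3.5,23.5)  cross = 19·23.5 − 3.5·36 = 320.5000; (r_i+r_j)·cross = 22.5·320.5000 = 7211.2500
Σcross = 570.7500 → A = |Σcross|/2 = 285.3750 mm²
Σ(r_i+r_j)·cross = 17714.2500 → first moment M = |Σ|/6 = 2952.3750
R_c = M/A = 2952.3750/285.3750 = 10.3456 mm
θ = 99° = 1.727876 rad
V = θ·R_c·A = 1.727876·10.3456·285.3750 = 5101.338 mm³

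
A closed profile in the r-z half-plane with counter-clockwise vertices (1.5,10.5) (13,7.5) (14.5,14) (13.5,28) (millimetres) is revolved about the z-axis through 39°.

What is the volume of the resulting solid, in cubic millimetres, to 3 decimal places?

Volume = 881.535 mm³

Profile (r,z), 4 vertices: (1.5,10.5) (13,7.5) (14.5,14) (13.5,28)
edge 0: (1.5,10.5)→(13,7.5)  cross = 1.5·7.5 − 13·10.5 = -125.2500; (r_i+r_j)·cross = 14.5·-125.2500 = -1816.1250
edge 1: (13,7.5)→(14.5,14)  cross = 13·14 − 14.5·7.5 = 73.2500; (r_i+r_j)·cross = 27.5·73.2500 = 2014.3750
edge 2: (14.5,14)→(13.5,28)  cross = 14.5·28 − 13.5·14 = 217.0000; (r_i+r_j)·cross = 28·217.0000 = 6076.0000
edge 3: (13.5,28)→(1.5,10.5)  cross = 13.5·10.5 − 1.5·28 = 99.7500; (r_i+r_j)·cross = 15·99.7500 = 1496.2500
Σcross = 264.7500 → A = |Σcross|/2 = 132.3750 mm²
Σ(r_i+r_j)·cross = 7770.5000 → first moment M = |Σ|/6 = 1295.0833
R_c = M/A = 1295.0833/132.3750 = 9.7834 mm
θ = 39° = 0.680678 rad
V = θ·R_c·A = 0.680678·9.7834·132.3750 = 881.535 mm³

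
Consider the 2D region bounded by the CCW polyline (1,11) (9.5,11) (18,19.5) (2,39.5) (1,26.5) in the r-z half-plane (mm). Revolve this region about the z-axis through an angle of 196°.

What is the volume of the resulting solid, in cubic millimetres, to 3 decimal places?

Volume = 6908.468 mm³

Profile (r,z), 5 vertices: (1,11) (9.5,11) (18,19.5) (2,39.5) (1,26.5)
edge 0: (1,11)→(9.5,11)  cross = 1·11 − 9.5·11 = -93.5000; (r_i+r_j)·cross = 10.5·-93.5000 = -981.7500
edge 1: (9.5,11)→(18,19.5)  cross = 9.5·19.5 − 18·11 = -12.7500; (r_i+r_j)·cross = 27.5·-12.7500 = -350.6250
edge 2: (18,19.5)→(2,39.5)  cross = 18·39.5 − 2·19.5 = 672.0000; (r_i+r_j)·cross = 20·672.0000 = 13440.0000
edge 3: (2,39.5)→(1,26.5)  cross = 2·26.5 − 1·39.5 = 13.5000; (r_i+r_j)·cross = 3·13.5000 = 40.5000
edge 4: (1,26.5)→(1,11)  cross = 1·11 − 1·26.5 = -15.5000; (r_i+r_j)·cross = 2·-15.5000 = -31.0000
Σcross = 563.7500 → A = |Σcross|/2 = 281.8750 mm²
Σ(r_i+r_j)·cross = 12117.1250 → first moment M = |Σ|/6 = 2019.5208
R_c = M/A = 2019.5208/281.8750 = 7.1646 mm
θ = 196° = 3.420845 rad
V = θ·R_c·A = 3.420845·7.1646·281.8750 = 6908.468 mm³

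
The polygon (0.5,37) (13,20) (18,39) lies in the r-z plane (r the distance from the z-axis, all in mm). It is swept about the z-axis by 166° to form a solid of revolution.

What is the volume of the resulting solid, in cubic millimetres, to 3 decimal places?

Profile (r,z), 3 vertices: (0.5,37) (13,20) (18,39)
edge 0: (0.5,37)→(13,20)  cross = 0.5·20 − 13·37 = -471.0000; (r_i+r_j)·cross = 13.5·-471.0000 = -6358.5000
edge 1: (13,20)→(18,39)  cross = 13·39 − 18·20 = 147.0000; (r_i+r_j)·cross = 31·147.0000 = 4557.0000
edge 2: (18,39)→(0.5,37)  cross = 18·37 − 0.5·39 = 646.5000; (r_i+r_j)·cross = 18.5·646.5000 = 11960.2500
Σcross = 322.5000 → A = |Σcross|/2 = 161.2500 mm²
Σ(r_i+r_j)·cross = 10158.7500 → first moment M = |Σ|/6 = 1693.1250
R_c = M/A = 1693.1250/161.2500 = 10.5000 mm
θ = 166° = 2.897247 rad
V = θ·R_c·A = 2.897247·10.5000·161.2500 = 4905.401 mm³

Volume = 4905.401 mm³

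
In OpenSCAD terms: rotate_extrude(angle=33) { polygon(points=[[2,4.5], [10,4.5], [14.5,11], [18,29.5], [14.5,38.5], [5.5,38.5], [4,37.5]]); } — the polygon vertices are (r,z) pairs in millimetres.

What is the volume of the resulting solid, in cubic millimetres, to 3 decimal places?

Volume = 2288.116 mm³

Profile (r,z), 7 vertices: (2,4.5) (10,4.5) (14.5,11) (18,29.5) (14.5,38.5) (5.5,38.5) (4,37.5)
edge 0: (2,4.5)→(10,4.5)  cross = 2·4.5 − 10·4.5 = -36.0000; (r_i+r_j)·cross = 12·-36.0000 = -432.0000
edge 1: (10,4.5)→(14.5,11)  cross = 10·11 − 14.5·4.5 = 44.7500; (r_i+r_j)·cross = 24.5·44.7500 = 1096.3750
edge 2: (14.5,11)→(18,29.5)  cross = 14.5·29.5 − 18·11 = 229.7500; (r_i+r_j)·cross = 32.5·229.7500 = 7466.8750
edge 3: (18,29.5)→(14.5,38.5)  cross = 18·38.5 − 14.5·29.5 = 265.2500; (r_i+r_j)·cross = 32.5·265.2500 = 8620.6250
edge 4: (14.5,38.5)→(5.5,38.5)  cross = 14.5·38.5 − 5.5·38.5 = 346.5000; (r_i+r_j)·cross = 20·346.5000 = 6930.0000
edge 5: (5.5,38.5)→(4,37.5)  cross = 5.5·37.5 − 4·38.5 = 52.2500; (r_i+r_j)·cross = 9.5·52.2500 = 496.3750
edge 6: (4,37.5)→(2,4.5)  cross = 4·4.5 − 2·37.5 = -57.0000; (r_i+r_j)·cross = 6·-57.0000 = -342.0000
Σcross = 845.5000 → A = |Σcross|/2 = 422.7500 mm²
Σ(r_i+r_j)·cross = 23836.2500 → first moment M = |Σ|/6 = 3972.7083
R_c = M/A = 3972.7083/422.7500 = 9.3973 mm
θ = 33° = 0.575959 rad
V = θ·R_c·A = 0.575959·9.3973·422.7500 = 2288.116 mm³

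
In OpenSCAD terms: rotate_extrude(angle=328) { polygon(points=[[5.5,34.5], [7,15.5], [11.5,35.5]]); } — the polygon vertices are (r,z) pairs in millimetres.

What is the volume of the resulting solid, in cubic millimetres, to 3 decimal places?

Volume = 2644.802 mm³

Profile (r,z), 3 vertices: (5.5,34.5) (7,15.5) (11.5,35.5)
edge 0: (5.5,34.5)→(7,15.5)  cross = 5.5·15.5 − 7·34.5 = -156.2500; (r_i+r_j)·cross = 12.5·-156.2500 = -1953.1250
edge 1: (7,15.5)→(11.5,35.5)  cross = 7·35.5 − 11.5·15.5 = 70.2500; (r_i+r_j)·cross = 18.5·70.2500 = 1299.6250
edge 2: (11.5,35.5)→(5.5,34.5)  cross = 11.5·34.5 − 5.5·35.5 = 201.5000; (r_i+r_j)·cross = 17·201.5000 = 3425.5000
Σcross = 115.5000 → A = |Σcross|/2 = 57.7500 mm²
Σ(r_i+r_j)·cross = 2772.0000 → first moment M = |Σ|/6 = 462.0000
R_c = M/A = 462.0000/57.7500 = 8.0000 mm
θ = 328° = 5.724680 rad
V = θ·R_c·A = 5.724680·8.0000·57.7500 = 2644.802 mm³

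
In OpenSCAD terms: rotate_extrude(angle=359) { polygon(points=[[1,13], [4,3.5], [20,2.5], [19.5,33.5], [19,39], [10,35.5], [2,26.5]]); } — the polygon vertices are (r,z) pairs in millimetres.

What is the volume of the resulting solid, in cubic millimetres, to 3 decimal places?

Volume = 39900.051 mm³

Profile (r,z), 7 vertices: (1,13) (4,3.5) (20,2.5) (19.5,33.5) (19,39) (10,35.5) (2,26.5)
edge 0: (1,13)→(4,3.5)  cross = 1·3.5 − 4·13 = -48.5000; (r_i+r_j)·cross = 5·-48.5000 = -242.5000
edge 1: (4,3.5)→(20,2.5)  cross = 4·2.5 − 20·3.5 = -60.0000; (r_i+r_j)·cross = 24·-60.0000 = -1440.0000
edge 2: (20,2.5)→(19.5,33.5)  cross = 20·33.5 − 19.5·2.5 = 621.2500; (r_i+r_j)·cross = 39.5·621.2500 = 24539.3750
edge 3: (19.5,33.5)→(19,39)  cross = 19.5·39 − 19·33.5 = 124.0000; (r_i+r_j)·cross = 38.5·124.0000 = 4774.0000
edge 4: (19,39)→(10,35.5)  cross = 19·35.5 − 10·39 = 284.5000; (r_i+r_j)·cross = 29·284.5000 = 8250.5000
edge 5: (10,35.5)→(2,26.5)  cross = 10·26.5 − 2·35.5 = 194.0000; (r_i+r_j)·cross = 12·194.0000 = 2328.0000
edge 6: (2,26.5)→(1,13)  cross = 2·13 − 1·26.5 = -0.5000; (r_i+r_j)·cross = 3·-0.5000 = -1.5000
Σcross = 1114.7500 → A = |Σcross|/2 = 557.3750 mm²
Σ(r_i+r_j)·cross = 38207.8750 → first moment M = |Σ|/6 = 6367.9792
R_c = M/A = 6367.9792/557.3750 = 11.4249 mm
θ = 359° = 6.265732 rad
V = θ·R_c·A = 6.265732·11.4249·557.3750 = 39900.051 mm³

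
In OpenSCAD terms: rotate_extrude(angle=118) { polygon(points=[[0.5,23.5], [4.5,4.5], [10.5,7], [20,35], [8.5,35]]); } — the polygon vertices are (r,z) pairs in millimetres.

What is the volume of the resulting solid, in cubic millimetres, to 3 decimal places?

Profile (r,z), 5 vertices: (0.5,23.5) (4.5,4.5) (10.5,7) (20,35) (8.5,35)
edge 0: (0.5,23.5)→(4.5,4.5)  cross = 0.5·4.5 − 4.5·23.5 = -103.5000; (r_i+r_j)·cross = 5·-103.5000 = -517.5000
edge 1: (4.5,4.5)→(10.5,7)  cross = 4.5·7 − 10.5·4.5 = -15.7500; (r_i+r_j)·cross = 15·-15.7500 = -236.2500
edge 2: (10.5,7)→(20,35)  cross = 10.5·35 − 20·7 = 227.5000; (r_i+r_j)·cross = 30.5·227.5000 = 6938.7500
edge 3: (20,35)→(8.5,35)  cross = 20·35 − 8.5·35 = 402.5000; (r_i+r_j)·cross = 28.5·402.5000 = 11471.2500
edge 4: (8.5,35)→(0.5,23.5)  cross = 8.5·23.5 − 0.5·35 = 182.2500; (r_i+r_j)·cross = 9·182.2500 = 1640.2500
Σcross = 693.0000 → A = |Σcross|/2 = 346.5000 mm²
Σ(r_i+r_j)·cross = 19296.5000 → first moment M = |Σ|/6 = 3216.0833
R_c = M/A = 3216.0833/346.5000 = 9.2816 mm
θ = 118° = 2.059489 rad
V = θ·R_c·A = 2.059489·9.2816·346.5000 = 6623.487 mm³

Volume = 6623.487 mm³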